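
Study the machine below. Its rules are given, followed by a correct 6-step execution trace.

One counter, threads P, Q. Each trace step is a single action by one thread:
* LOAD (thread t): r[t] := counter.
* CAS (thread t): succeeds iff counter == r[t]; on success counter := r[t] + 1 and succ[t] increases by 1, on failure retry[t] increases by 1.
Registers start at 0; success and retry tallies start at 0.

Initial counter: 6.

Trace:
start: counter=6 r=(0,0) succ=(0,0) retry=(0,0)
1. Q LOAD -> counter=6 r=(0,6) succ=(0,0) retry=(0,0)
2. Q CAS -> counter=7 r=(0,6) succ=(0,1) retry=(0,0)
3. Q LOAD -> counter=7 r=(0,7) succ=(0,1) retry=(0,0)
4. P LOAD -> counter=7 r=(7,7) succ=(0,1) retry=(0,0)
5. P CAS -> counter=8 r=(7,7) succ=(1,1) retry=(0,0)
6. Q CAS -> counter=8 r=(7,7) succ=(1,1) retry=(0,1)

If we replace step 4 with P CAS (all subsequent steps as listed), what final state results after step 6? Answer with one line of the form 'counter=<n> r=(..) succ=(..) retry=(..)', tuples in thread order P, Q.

(re-executing from step 4 with the substitution; state before step 4: counter=7 r=(0,7) succ=(0,1) retry=(0,0))
4. P CAS -> counter=7 r=(0,7) succ=(0,1) retry=(1,0)
5. P CAS -> counter=7 r=(0,7) succ=(0,1) retry=(2,0)
6. Q CAS -> counter=8 r=(0,7) succ=(0,2) retry=(2,0)

counter=8 r=(0,7) succ=(0,2) retry=(2,0)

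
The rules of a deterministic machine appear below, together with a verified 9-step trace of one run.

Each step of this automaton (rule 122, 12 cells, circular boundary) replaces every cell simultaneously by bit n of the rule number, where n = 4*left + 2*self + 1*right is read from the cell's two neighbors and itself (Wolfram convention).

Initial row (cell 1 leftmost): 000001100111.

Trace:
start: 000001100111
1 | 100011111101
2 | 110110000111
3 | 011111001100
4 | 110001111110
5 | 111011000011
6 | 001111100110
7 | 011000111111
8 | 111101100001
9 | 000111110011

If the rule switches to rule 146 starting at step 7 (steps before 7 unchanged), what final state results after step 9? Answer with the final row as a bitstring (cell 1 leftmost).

000101001001

(re-executing steps 7..9 under rule 146; state before step 7: 001111100110)
7 | 010111011001
8 | 000010000110
9 | 000101001001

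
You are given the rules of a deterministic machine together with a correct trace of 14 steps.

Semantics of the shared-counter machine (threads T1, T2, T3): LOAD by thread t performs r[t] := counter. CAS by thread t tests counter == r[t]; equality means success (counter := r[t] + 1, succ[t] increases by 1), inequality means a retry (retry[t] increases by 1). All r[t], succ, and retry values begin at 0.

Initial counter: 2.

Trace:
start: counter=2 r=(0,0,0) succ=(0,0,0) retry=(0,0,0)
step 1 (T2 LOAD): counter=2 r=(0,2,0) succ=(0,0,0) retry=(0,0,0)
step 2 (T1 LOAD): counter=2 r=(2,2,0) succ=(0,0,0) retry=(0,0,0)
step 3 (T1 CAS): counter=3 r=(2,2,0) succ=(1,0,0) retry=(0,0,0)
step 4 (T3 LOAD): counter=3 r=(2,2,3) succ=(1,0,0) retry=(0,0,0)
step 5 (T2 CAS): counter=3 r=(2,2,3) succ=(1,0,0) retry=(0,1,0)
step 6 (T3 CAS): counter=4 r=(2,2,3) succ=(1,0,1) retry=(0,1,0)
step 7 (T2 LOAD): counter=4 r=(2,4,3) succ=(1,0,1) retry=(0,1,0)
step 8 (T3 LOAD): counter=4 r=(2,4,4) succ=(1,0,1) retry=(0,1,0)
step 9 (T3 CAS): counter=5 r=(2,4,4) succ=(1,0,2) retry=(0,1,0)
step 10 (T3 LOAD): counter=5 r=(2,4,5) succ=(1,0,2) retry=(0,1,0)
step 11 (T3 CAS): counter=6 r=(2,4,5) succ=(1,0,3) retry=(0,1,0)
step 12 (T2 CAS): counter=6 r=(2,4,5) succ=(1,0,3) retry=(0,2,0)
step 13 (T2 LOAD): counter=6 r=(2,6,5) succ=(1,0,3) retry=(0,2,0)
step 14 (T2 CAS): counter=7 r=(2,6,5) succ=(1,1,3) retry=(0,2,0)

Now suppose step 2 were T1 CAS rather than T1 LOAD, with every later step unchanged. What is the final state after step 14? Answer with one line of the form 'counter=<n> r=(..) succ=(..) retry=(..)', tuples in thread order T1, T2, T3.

(re-executing from step 2 with the substitution; state before step 2: counter=2 r=(0,2,0) succ=(0,0,0) retry=(0,0,0))
step 2 (T1 CAS): counter=2 r=(0,2,0) succ=(0,0,0) retry=(1,0,0)
step 3 (T1 CAS): counter=2 r=(0,2,0) succ=(0,0,0) retry=(2,0,0)
step 4 (T3 LOAD): counter=2 r=(0,2,2) succ=(0,0,0) retry=(2,0,0)
step 5 (T2 CAS): counter=3 r=(0,2,2) succ=(0,1,0) retry=(2,0,0)
step 6 (T3 CAS): counter=3 r=(0,2,2) succ=(0,1,0) retry=(2,0,1)
step 7 (T2 LOAD): counter=3 r=(0,3,2) succ=(0,1,0) retry=(2,0,1)
step 8 (T3 LOAD): counter=3 r=(0,3,3) succ=(0,1,0) retry=(2,0,1)
step 9 (T3 CAS): counter=4 r=(0,3,3) succ=(0,1,1) retry=(2,0,1)
step 10 (T3 LOAD): counter=4 r=(0,3,4) succ=(0,1,1) retry=(2,0,1)
step 11 (T3 CAS): counter=5 r=(0,3,4) succ=(0,1,2) retry=(2,0,1)
step 12 (T2 CAS): counter=5 r=(0,3,4) succ=(0,1,2) retry=(2,1,1)
step 13 (T2 LOAD): counter=5 r=(0,5,4) succ=(0,1,2) retry=(2,1,1)
step 14 (T2 CAS): counter=6 r=(0,5,4) succ=(0,2,2) retry=(2,1,1)

counter=6 r=(0,5,4) succ=(0,2,2) retry=(2,1,1)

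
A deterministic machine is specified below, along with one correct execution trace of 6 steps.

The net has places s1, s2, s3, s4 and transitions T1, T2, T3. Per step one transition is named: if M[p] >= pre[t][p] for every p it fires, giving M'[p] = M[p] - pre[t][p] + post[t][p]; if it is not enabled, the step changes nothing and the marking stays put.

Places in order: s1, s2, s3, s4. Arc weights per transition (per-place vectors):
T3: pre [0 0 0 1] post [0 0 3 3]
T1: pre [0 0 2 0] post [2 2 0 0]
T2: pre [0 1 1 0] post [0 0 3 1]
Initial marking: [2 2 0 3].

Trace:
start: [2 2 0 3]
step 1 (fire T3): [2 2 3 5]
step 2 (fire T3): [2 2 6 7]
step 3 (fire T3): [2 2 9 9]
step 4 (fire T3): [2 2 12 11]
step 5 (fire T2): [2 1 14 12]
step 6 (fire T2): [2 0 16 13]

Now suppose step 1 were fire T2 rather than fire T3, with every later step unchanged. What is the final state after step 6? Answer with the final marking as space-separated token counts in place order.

2 0 13 11

(re-executing from step 1 with the substitution; state before step 1: [2 2 0 3])
step 1 (fire T2): [2 2 0 3]
step 2 (fire T3): [2 2 3 5]
step 3 (fire T3): [2 2 6 7]
step 4 (fire T3): [2 2 9 9]
step 5 (fire T2): [2 1 11 10]
step 6 (fire T2): [2 0 13 11]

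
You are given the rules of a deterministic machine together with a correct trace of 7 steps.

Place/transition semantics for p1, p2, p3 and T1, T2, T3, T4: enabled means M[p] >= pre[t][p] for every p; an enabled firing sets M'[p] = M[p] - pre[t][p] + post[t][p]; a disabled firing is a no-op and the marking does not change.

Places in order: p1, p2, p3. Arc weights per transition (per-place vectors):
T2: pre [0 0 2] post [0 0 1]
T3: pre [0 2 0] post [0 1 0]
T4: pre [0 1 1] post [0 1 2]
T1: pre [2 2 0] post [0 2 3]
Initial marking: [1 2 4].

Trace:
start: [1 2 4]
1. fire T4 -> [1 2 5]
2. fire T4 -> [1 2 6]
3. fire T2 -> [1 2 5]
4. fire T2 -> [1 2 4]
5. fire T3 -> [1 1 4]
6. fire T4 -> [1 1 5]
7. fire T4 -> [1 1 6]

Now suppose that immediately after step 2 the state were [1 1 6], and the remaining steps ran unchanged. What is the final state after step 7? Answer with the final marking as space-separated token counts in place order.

1 1 6

state after step 2 := [1 1 6]
3. fire T2 -> [1 1 5]
4. fire T2 -> [1 1 4]
5. fire T3 -> [1 1 4]
6. fire T4 -> [1 1 5]
7. fire T4 -> [1 1 6]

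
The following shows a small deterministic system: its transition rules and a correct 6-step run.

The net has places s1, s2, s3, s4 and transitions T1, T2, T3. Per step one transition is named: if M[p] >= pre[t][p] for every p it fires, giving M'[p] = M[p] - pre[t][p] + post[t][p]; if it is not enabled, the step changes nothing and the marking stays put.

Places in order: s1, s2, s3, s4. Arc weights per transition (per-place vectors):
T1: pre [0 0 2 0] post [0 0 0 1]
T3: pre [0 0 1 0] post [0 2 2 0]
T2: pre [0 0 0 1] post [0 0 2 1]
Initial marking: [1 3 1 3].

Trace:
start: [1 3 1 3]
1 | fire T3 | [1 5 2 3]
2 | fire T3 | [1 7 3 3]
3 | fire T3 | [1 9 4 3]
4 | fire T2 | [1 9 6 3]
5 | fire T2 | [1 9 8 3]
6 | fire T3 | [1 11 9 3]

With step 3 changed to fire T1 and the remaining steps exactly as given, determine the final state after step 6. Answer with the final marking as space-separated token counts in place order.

(re-executing from step 3 with the substitution; state before step 3: [1 7 3 3])
3 | fire T1 | [1 7 1 4]
4 | fire T2 | [1 7 3 4]
5 | fire T2 | [1 7 5 4]
6 | fire T3 | [1 9 6 4]

1 9 6 4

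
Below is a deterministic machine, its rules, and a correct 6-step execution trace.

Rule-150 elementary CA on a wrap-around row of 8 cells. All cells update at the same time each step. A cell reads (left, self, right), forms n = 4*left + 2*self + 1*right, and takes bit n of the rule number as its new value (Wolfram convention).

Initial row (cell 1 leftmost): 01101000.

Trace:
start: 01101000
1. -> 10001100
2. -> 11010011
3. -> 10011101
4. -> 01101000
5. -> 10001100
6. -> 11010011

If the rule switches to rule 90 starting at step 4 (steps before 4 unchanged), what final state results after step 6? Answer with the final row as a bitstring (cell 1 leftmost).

(re-executing steps 4..6 under rule 90; state before step 4: 10011101)
4. -> 11110101
5. -> 00010001
6. -> 10101010

10101010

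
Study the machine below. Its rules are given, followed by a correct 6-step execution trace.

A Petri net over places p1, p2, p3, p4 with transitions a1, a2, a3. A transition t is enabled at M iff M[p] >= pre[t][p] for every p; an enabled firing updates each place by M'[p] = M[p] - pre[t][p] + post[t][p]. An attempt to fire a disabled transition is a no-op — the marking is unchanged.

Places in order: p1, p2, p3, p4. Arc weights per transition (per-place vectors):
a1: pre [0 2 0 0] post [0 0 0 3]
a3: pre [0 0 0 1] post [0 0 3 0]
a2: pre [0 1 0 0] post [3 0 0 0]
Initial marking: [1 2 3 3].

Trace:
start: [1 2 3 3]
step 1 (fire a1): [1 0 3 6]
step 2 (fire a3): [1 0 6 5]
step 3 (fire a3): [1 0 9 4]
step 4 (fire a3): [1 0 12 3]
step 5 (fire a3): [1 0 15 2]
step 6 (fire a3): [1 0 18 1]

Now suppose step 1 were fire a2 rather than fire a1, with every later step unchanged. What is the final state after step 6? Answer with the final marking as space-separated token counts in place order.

4 1 12 0

(re-executing from step 1 with the substitution; state before step 1: [1 2 3 3])
step 1 (fire a2): [4 1 3 3]
step 2 (fire a3): [4 1 6 2]
step 3 (fire a3): [4 1 9 1]
step 4 (fire a3): [4 1 12 0]
step 5 (fire a3): [4 1 12 0]
step 6 (fire a3): [4 1 12 0]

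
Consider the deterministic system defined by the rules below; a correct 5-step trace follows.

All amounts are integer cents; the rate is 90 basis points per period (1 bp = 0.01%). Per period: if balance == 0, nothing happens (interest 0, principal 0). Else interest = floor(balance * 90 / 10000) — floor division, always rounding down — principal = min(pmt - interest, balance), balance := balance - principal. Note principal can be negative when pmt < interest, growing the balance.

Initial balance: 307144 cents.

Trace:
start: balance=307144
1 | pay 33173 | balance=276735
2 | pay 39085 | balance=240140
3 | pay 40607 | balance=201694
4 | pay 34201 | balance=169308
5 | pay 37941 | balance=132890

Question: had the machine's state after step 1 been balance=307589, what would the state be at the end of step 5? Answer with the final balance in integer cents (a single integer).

164870

state after step 1 := balance=307589
2 | pay 39085 | balance=271272
3 | pay 40607 | balance=233106
4 | pay 34201 | balance=201002
5 | pay 37941 | balance=164870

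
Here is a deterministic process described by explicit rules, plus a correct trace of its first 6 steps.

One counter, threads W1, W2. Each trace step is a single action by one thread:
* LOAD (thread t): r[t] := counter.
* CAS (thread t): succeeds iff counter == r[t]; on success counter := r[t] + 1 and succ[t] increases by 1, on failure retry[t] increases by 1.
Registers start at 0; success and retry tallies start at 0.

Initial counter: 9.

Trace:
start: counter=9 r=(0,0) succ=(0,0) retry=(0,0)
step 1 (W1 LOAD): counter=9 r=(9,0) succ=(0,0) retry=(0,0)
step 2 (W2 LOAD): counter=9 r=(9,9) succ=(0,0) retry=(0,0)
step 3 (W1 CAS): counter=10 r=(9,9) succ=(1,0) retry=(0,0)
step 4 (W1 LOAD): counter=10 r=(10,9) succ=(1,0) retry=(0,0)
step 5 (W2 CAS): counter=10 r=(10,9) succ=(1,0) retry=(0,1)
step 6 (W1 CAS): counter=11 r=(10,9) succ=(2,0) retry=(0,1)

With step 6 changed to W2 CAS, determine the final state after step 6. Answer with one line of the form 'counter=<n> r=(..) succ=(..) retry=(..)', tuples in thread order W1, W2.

counter=10 r=(10,9) succ=(1,0) retry=(0,2)

(re-executing from step 6 with the substitution; state before step 6: counter=10 r=(10,9) succ=(1,0) retry=(0,1))
step 6 (W2 CAS): counter=10 r=(10,9) succ=(1,0) retry=(0,2)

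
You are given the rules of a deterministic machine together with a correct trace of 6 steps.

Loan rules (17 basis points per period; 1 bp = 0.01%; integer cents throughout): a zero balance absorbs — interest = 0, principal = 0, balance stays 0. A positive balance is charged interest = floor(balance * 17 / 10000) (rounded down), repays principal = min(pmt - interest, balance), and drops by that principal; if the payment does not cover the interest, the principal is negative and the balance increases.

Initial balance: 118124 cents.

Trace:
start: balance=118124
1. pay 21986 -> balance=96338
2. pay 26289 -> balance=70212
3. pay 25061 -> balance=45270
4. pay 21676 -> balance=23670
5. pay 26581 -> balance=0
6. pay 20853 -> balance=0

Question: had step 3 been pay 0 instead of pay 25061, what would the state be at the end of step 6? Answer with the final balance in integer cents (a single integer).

1459

(re-executing from step 3 with the substitution; state before step 3: balance=70212)
3. pay 0 -> balance=70331
4. pay 21676 -> balance=48774
5. pay 26581 -> balance=22275
6. pay 20853 -> balance=1459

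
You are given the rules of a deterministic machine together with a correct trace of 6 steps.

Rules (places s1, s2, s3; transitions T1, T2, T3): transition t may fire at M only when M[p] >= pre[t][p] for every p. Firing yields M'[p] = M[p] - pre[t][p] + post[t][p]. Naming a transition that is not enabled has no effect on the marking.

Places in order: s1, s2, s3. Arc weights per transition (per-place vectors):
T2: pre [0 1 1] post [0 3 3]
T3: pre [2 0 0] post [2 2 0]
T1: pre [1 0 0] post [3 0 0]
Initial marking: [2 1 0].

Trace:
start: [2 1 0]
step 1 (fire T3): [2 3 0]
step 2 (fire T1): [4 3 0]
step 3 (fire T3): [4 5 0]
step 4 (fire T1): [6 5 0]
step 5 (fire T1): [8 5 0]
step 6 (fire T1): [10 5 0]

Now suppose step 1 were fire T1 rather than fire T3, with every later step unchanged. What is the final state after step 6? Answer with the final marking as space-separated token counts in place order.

(re-executing from step 1 with the substitution; state before step 1: [2 1 0])
step 1 (fire T1): [4 1 0]
step 2 (fire T1): [6 1 0]
step 3 (fire T3): [6 3 0]
step 4 (fire T1): [8 3 0]
step 5 (fire T1): [10 3 0]
step 6 (fire T1): [12 3 0]

12 3 0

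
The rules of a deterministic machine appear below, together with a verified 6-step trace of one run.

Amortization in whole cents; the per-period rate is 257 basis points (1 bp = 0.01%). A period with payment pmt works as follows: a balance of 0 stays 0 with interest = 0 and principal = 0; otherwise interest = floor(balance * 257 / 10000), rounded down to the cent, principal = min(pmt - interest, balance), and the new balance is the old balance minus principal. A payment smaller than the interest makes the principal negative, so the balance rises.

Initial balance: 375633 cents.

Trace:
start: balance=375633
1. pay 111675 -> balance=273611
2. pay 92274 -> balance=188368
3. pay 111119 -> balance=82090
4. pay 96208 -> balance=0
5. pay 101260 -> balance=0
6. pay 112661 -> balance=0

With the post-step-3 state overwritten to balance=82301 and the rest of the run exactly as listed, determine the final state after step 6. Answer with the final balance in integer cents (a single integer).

state after step 3 := balance=82301
4. pay 96208 -> balance=0
5. pay 101260 -> balance=0
6. pay 112661 -> balance=0

0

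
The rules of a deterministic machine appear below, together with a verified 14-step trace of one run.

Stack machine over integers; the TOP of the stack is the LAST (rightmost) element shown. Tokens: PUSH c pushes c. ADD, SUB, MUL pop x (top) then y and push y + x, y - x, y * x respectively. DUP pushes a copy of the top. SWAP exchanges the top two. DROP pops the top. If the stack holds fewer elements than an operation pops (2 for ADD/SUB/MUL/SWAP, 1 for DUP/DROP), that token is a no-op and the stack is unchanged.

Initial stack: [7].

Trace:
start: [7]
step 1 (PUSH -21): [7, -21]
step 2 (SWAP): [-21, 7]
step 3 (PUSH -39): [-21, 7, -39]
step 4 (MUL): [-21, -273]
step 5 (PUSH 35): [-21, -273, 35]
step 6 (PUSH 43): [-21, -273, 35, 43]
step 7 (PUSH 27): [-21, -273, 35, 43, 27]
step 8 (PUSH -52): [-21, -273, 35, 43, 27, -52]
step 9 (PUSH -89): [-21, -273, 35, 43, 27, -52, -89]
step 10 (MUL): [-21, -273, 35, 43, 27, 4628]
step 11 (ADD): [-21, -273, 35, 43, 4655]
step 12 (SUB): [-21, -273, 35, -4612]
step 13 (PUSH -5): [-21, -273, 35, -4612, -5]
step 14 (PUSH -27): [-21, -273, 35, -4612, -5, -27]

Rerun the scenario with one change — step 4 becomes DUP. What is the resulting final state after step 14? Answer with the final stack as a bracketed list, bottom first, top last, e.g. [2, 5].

[-21, 7, -39, -39, 35, -4612, -5, -27]

(re-executing from step 4 with the substitution; state before step 4: [-21, 7, -39])
step 4 (DUP): [-21, 7, -39, -39]
step 5 (PUSH 35): [-21, 7, -39, -39, 35]
step 6 (PUSH 43): [-21, 7, -39, -39, 35, 43]
step 7 (PUSH 27): [-21, 7, -39, -39, 35, 43, 27]
step 8 (PUSH -52): [-21, 7, -39, -39, 35, 43, 27, -52]
step 9 (PUSH -89): [-21, 7, -39, -39, 35, 43, 27, -52, -89]
step 10 (MUL): [-21, 7, -39, -39, 35, 43, 27, 4628]
step 11 (ADD): [-21, 7, -39, -39, 35, 43, 4655]
step 12 (SUB): [-21, 7, -39, -39, 35, -4612]
step 13 (PUSH -5): [-21, 7, -39, -39, 35, -4612, -5]
step 14 (PUSH -27): [-21, 7, -39, -39, 35, -4612, -5, -27]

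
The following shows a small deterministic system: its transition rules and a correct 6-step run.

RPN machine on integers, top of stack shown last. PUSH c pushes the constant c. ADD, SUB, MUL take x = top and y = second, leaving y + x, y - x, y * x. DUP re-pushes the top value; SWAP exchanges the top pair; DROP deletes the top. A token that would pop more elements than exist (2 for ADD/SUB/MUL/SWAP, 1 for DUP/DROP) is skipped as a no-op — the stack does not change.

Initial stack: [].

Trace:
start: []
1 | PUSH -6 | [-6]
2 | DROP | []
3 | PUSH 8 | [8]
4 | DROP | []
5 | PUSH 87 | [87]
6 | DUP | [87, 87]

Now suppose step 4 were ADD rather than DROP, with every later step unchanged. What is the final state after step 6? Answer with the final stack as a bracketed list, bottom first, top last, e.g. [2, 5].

[8, 87, 87]

(re-executing from step 4 with the substitution; state before step 4: [8])
4 | ADD | [8]
5 | PUSH 87 | [8, 87]
6 | DUP | [8, 87, 87]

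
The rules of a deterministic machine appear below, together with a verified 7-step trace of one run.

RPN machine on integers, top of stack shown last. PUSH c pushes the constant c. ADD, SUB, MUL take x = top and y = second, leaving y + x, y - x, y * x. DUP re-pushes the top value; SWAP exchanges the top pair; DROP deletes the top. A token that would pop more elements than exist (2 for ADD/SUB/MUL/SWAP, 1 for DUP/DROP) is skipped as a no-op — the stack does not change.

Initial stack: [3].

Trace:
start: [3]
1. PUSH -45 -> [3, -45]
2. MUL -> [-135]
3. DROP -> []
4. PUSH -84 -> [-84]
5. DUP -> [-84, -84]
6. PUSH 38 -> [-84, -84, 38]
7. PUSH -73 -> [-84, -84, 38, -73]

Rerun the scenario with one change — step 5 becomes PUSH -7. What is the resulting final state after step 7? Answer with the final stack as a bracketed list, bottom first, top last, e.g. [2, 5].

[-84, -7, 38, -73]

(re-executing from step 5 with the substitution; state before step 5: [-84])
5. PUSH -7 -> [-84, -7]
6. PUSH 38 -> [-84, -7, 38]
7. PUSH -73 -> [-84, -7, 38, -73]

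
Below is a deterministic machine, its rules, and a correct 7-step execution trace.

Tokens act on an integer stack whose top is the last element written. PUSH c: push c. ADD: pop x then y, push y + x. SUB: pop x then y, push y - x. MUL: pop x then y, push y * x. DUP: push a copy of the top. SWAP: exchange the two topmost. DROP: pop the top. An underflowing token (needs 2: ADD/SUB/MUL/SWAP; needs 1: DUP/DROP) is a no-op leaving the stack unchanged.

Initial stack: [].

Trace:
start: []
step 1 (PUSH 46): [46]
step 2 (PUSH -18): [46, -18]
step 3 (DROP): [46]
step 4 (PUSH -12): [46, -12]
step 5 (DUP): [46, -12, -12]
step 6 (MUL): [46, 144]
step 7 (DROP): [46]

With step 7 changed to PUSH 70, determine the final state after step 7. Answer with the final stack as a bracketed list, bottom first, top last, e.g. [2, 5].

(re-executing from step 7 with the substitution; state before step 7: [46, 144])
step 7 (PUSH 70): [46, 144, 70]

[46, 144, 70]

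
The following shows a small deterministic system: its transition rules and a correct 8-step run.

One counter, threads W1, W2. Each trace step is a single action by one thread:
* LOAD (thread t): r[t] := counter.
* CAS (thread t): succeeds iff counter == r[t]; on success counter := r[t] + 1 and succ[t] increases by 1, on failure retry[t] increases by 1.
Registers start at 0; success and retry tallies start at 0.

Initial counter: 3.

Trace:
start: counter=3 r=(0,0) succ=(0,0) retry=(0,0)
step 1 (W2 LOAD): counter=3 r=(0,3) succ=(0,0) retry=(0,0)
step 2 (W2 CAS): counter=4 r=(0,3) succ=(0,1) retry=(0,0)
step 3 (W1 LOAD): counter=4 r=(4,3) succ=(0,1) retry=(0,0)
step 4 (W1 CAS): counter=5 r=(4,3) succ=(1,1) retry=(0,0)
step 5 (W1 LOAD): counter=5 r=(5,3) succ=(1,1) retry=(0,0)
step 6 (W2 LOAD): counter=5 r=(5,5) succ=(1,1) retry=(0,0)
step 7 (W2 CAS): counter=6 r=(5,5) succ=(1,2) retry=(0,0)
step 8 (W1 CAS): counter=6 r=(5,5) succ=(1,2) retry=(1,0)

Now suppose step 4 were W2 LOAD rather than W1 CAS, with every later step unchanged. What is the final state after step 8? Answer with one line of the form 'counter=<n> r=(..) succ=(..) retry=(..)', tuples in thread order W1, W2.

counter=5 r=(4,4) succ=(0,2) retry=(1,0)

(re-executing from step 4 with the substitution; state before step 4: counter=4 r=(4,3) succ=(0,1) retry=(0,0))
step 4 (W2 LOAD): counter=4 r=(4,4) succ=(0,1) retry=(0,0)
step 5 (W1 LOAD): counter=4 r=(4,4) succ=(0,1) retry=(0,0)
step 6 (W2 LOAD): counter=4 r=(4,4) succ=(0,1) retry=(0,0)
step 7 (W2 CAS): counter=5 r=(4,4) succ=(0,2) retry=(0,0)
step 8 (W1 CAS): counter=5 r=(4,4) succ=(0,2) retry=(1,0)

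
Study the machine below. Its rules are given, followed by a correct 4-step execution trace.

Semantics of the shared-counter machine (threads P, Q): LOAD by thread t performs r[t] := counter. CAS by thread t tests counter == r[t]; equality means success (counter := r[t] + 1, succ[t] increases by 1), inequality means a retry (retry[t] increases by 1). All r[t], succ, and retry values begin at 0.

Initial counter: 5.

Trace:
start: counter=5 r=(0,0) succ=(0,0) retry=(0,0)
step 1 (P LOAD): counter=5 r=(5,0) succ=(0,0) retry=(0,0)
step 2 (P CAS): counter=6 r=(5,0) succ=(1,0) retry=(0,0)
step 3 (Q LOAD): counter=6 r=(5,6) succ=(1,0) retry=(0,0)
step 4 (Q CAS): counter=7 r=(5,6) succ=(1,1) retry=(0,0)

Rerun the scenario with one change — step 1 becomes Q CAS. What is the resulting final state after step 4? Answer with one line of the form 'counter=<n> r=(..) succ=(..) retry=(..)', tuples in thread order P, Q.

(re-executing from step 1 with the substitution; state before step 1: counter=5 r=(0,0) succ=(0,0) retry=(0,0))
step 1 (Q CAS): counter=5 r=(0,0) succ=(0,0) retry=(0,1)
step 2 (P CAS): counter=5 r=(0,0) succ=(0,0) retry=(1,1)
step 3 (Q LOAD): counter=5 r=(0,5) succ=(0,0) retry=(1,1)
step 4 (Q CAS): counter=6 r=(0,5) succ=(0,1) retry=(1,1)

counter=6 r=(0,5) succ=(0,1) retry=(1,1)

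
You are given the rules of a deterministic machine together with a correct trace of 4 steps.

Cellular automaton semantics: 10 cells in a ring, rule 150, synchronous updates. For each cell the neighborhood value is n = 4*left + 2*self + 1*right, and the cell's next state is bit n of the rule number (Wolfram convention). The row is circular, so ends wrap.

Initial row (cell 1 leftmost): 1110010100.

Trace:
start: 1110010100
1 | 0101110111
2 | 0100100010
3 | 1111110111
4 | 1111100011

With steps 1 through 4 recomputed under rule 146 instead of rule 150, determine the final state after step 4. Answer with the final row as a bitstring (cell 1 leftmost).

0001010101

(re-executing steps 1..4 under rule 146; state before step 1: 1110010100)
1 | 0101100011
2 | 0000010100
3 | 0000100010
4 | 0001010101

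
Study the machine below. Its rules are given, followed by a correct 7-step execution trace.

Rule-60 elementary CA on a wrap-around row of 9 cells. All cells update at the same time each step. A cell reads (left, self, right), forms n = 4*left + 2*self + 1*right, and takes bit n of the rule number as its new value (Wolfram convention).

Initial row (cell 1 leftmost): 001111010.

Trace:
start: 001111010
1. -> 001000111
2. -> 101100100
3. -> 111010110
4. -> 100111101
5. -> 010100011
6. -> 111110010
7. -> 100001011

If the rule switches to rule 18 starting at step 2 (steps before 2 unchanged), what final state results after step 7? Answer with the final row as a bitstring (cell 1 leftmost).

010010000

(re-executing steps 2..7 under rule 18; state before step 2: 001000111)
2. -> 110101000
3. -> 000000101
4. -> 100001000
5. -> 010010101
6. -> 001100000
7. -> 010010000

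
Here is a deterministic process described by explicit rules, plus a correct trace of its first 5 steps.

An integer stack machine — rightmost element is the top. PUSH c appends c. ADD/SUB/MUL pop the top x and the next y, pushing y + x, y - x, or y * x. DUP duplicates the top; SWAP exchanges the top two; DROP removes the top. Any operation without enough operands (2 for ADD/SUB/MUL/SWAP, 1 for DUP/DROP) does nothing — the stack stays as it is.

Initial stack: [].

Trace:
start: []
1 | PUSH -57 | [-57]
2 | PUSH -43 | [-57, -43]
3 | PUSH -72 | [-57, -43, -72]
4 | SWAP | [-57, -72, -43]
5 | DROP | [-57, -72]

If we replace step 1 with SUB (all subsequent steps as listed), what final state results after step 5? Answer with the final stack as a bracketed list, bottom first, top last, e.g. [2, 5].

[-72]

(re-executing from step 1 with the substitution; state before step 1: [])
1 | SUB | []
2 | PUSH -43 | [-43]
3 | PUSH -72 | [-43, -72]
4 | SWAP | [-72, -43]
5 | DROP | [-72]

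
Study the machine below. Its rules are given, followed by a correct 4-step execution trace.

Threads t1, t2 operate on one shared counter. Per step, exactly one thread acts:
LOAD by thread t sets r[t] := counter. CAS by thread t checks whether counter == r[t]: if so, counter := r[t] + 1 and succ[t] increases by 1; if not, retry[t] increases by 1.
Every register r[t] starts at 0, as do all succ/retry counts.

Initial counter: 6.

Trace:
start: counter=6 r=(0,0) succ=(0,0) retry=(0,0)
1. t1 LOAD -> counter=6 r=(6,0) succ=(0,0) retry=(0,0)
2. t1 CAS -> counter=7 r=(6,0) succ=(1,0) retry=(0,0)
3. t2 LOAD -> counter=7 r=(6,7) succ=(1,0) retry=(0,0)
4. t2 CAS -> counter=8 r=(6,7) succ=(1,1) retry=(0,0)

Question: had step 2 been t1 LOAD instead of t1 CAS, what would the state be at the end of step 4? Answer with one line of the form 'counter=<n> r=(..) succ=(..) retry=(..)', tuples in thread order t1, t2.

(re-executing from step 2 with the substitution; state before step 2: counter=6 r=(6,0) succ=(0,0) retry=(0,0))
2. t1 LOAD -> counter=6 r=(6,0) succ=(0,0) retry=(0,0)
3. t2 LOAD -> counter=6 r=(6,6) succ=(0,0) retry=(0,0)
4. t2 CAS -> counter=7 r=(6,6) succ=(0,1) retry=(0,0)

counter=7 r=(6,6) succ=(0,1) retry=(0,0)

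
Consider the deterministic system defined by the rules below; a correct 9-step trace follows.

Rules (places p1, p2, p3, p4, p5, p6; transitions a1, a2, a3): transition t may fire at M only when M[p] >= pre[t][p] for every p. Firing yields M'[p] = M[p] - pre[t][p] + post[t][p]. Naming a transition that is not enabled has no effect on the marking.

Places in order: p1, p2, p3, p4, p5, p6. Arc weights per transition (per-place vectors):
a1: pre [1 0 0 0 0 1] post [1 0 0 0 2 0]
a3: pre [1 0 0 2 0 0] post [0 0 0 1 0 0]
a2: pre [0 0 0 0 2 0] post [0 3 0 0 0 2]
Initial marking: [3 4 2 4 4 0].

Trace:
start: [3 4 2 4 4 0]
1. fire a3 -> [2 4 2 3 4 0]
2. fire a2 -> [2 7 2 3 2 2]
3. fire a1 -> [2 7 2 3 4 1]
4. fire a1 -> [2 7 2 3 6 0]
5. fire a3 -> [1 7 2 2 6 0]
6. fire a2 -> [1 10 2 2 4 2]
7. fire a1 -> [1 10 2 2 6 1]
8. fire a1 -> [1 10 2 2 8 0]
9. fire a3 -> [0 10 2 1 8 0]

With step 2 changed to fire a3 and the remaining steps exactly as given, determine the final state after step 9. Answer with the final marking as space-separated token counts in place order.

0 7 2 1 2 2

(re-executing from step 2 with the substitution; state before step 2: [2 4 2 3 4 0])
2. fire a3 -> [1 4 2 2 4 0]
3. fire a1 -> [1 4 2 2 4 0]
4. fire a1 -> [1 4 2 2 4 0]
5. fire a3 -> [0 4 2 1 4 0]
6. fire a2 -> [0 7 2 1 2 2]
7. fire a1 -> [0 7 2 1 2 2]
8. fire a1 -> [0 7 2 1 2 2]
9. fire a3 -> [0 7 2 1 2 2]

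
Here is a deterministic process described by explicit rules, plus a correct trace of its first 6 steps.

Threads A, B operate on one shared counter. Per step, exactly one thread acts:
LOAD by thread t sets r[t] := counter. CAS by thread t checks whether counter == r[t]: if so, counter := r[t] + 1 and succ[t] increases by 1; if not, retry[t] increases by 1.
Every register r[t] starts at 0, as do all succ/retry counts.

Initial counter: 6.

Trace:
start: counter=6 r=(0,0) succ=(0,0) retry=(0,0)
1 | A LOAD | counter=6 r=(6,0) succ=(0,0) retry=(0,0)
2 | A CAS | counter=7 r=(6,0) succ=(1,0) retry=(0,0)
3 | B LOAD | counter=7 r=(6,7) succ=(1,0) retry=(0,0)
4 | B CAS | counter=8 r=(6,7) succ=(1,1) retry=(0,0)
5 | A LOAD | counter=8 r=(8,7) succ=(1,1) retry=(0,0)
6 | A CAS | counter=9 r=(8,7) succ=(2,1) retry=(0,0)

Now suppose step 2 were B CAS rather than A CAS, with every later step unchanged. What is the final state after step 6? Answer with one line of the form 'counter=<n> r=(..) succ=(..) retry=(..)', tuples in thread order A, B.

counter=8 r=(7,6) succ=(1,1) retry=(0,1)

(re-executing from step 2 with the substitution; state before step 2: counter=6 r=(6,0) succ=(0,0) retry=(0,0))
2 | B CAS | counter=6 r=(6,0) succ=(0,0) retry=(0,1)
3 | B LOAD | counter=6 r=(6,6) succ=(0,0) retry=(0,1)
4 | B CAS | counter=7 r=(6,6) succ=(0,1) retry=(0,1)
5 | A LOAD | counter=7 r=(7,6) succ=(0,1) retry=(0,1)
6 | A CAS | counter=8 r=(7,6) succ=(1,1) retry=(0,1)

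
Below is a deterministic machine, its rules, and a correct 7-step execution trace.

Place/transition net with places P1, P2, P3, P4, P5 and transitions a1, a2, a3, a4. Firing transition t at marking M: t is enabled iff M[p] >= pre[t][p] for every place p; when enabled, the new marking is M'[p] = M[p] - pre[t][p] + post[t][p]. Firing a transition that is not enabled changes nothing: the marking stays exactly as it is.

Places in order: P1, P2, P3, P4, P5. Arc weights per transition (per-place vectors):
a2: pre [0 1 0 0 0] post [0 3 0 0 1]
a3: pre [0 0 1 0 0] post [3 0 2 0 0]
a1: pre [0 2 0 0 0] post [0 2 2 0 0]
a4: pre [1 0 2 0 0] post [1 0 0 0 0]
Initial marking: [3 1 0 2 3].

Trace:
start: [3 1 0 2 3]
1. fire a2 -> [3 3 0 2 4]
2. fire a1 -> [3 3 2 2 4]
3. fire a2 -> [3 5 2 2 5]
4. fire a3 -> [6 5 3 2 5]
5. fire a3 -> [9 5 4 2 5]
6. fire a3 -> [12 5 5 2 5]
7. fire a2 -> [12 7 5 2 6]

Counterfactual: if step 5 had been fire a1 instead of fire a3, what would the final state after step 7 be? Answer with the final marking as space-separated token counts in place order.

9 7 6 2 6

(re-executing from step 5 with the substitution; state before step 5: [6 5 3 2 5])
5. fire a1 -> [6 5 5 2 5]
6. fire a3 -> [9 5 6 2 5]
7. fire a2 -> [9 7 6 2 6]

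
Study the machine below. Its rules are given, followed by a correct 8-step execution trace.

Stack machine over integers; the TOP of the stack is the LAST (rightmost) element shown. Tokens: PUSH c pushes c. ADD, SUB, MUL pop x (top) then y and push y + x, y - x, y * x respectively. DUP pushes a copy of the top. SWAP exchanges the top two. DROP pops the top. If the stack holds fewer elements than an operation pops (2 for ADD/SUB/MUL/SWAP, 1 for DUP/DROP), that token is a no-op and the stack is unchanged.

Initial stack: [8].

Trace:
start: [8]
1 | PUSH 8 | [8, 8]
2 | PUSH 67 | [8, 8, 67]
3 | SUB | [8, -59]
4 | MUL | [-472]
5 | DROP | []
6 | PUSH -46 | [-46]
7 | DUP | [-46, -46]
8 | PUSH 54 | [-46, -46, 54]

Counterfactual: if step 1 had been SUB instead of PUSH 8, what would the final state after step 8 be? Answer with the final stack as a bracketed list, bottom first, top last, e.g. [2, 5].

[-46, -46, 54]

(re-executing from step 1 with the substitution; state before step 1: [8])
1 | SUB | [8]
2 | PUSH 67 | [8, 67]
3 | SUB | [-59]
4 | MUL | [-59]
5 | DROP | []
6 | PUSH -46 | [-46]
7 | DUP | [-46, -46]
8 | PUSH 54 | [-46, -46, 54]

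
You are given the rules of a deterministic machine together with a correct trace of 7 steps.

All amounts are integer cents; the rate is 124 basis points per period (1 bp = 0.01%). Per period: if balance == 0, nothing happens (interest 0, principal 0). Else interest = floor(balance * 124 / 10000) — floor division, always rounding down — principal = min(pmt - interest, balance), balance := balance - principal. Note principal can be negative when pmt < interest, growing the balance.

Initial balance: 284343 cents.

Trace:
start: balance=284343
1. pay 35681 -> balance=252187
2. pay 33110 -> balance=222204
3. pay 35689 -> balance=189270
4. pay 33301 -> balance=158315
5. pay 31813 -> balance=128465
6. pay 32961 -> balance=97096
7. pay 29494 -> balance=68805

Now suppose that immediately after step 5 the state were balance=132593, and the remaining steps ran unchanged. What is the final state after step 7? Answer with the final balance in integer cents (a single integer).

state after step 5 := balance=132593
6. pay 32961 -> balance=101276
7. pay 29494 -> balance=73037

73037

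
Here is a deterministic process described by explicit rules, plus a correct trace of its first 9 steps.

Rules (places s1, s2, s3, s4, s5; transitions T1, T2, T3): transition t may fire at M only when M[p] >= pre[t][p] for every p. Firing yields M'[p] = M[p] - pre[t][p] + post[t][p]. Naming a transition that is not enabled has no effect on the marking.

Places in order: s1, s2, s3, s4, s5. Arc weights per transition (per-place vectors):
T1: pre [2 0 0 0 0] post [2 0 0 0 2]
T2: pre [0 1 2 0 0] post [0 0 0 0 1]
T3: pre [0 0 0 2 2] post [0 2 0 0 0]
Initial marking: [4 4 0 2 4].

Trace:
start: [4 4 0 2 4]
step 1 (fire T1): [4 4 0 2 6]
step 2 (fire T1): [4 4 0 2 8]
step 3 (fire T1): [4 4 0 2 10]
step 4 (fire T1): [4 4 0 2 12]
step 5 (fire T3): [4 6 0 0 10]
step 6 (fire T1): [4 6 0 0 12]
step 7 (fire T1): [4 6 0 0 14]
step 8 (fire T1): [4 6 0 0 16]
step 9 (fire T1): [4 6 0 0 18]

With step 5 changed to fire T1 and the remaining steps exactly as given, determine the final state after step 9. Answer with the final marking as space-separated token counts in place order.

(re-executing from step 5 with the substitution; state before step 5: [4 4 0 2 12])
step 5 (fire T1): [4 4 0 2 14]
step 6 (fire T1): [4 4 0 2 16]
step 7 (fire T1): [4 4 0 2 18]
step 8 (fire T1): [4 4 0 2 20]
step 9 (fire T1): [4 4 0 2 22]

4 4 0 2 22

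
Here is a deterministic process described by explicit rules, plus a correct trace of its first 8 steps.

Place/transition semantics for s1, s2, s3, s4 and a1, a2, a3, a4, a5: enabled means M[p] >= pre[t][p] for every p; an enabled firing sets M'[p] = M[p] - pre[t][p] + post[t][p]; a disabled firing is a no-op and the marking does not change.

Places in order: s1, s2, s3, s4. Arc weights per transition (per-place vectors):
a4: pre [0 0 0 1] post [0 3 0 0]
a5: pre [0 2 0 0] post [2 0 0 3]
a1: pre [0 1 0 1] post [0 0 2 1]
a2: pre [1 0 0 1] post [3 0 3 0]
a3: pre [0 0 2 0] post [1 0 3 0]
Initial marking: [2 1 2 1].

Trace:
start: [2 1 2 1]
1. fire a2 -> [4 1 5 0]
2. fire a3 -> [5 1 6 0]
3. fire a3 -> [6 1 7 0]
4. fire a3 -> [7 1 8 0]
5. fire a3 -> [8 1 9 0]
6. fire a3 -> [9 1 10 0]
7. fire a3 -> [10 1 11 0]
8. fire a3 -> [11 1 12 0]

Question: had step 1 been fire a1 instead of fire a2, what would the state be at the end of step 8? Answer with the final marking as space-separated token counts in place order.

(re-executing from step 1 with the substitution; state before step 1: [2 1 2 1])
1. fire a1 -> [2 0 4 1]
2. fire a3 -> [3 0 5 1]
3. fire a3 -> [4 0 6 1]
4. fire a3 -> [5 0 7 1]
5. fire a3 -> [6 0 8 1]
6. fire a3 -> [7 0 9 1]
7. fire a3 -> [8 0 10 1]
8. fire a3 -> [9 0 11 1]

9 0 11 1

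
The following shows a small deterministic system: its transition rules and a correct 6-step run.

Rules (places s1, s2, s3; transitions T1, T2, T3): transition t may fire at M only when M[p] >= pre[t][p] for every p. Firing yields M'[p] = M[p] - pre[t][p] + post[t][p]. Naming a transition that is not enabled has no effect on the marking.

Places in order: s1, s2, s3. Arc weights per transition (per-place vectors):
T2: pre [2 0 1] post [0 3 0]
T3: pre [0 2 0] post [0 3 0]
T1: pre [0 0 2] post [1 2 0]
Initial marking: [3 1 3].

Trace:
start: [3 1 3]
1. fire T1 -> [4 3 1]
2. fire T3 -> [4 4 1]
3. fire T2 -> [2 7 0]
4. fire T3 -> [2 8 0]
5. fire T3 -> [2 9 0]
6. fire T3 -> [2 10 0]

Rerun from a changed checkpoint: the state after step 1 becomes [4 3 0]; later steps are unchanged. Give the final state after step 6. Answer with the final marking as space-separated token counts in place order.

state after step 1 := [4 3 0]
2. fire T3 -> [4 4 0]
3. fire T2 -> [4 4 0]
4. fire T3 -> [4 5 0]
5. fire T3 -> [4 6 0]
6. fire T3 -> [4 7 0]

4 7 0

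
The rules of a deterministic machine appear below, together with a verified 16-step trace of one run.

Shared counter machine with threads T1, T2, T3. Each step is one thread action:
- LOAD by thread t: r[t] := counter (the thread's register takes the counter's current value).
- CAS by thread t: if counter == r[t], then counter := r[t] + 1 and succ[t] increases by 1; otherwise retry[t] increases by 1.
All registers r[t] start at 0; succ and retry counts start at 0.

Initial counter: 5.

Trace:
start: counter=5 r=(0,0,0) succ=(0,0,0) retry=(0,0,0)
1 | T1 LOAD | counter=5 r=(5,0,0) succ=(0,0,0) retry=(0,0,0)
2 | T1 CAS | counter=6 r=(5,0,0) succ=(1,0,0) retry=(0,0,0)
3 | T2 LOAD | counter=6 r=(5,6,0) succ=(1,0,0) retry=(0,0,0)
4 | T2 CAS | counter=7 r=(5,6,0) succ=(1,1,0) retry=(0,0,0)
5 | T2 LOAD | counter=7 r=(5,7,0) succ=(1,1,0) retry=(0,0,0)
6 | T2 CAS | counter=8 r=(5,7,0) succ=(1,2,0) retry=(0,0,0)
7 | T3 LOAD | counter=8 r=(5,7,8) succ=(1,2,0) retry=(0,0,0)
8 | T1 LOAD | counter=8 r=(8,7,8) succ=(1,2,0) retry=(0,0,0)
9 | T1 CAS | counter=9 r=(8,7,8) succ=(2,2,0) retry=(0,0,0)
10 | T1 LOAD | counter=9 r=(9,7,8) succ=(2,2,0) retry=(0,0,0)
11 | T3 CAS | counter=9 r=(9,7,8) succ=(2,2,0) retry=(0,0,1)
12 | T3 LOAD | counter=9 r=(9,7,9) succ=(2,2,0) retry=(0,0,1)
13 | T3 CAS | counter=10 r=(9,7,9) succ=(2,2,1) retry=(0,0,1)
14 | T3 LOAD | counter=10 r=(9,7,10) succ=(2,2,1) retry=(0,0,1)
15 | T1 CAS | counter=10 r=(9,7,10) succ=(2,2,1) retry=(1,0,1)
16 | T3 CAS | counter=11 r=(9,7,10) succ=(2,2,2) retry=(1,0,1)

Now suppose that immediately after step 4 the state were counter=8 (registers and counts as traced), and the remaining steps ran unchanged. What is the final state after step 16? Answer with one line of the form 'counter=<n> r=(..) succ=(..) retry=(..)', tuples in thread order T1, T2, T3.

state after step 4 := counter=8 r=(5,6,0) succ=(1,1,0) retry=(0,0,0)
5 | T2 LOAD | counter=8 r=(5,8,0) succ=(1,1,0) retry=(0,0,0)
6 | T2 CAS | counter=9 r=(5,8,0) succ=(1,2,0) retry=(0,0,0)
7 | T3 LOAD | counter=9 r=(5,8,9) succ=(1,2,0) retry=(0,0,0)
8 | T1 LOAD | counter=9 r=(9,8,9) succ=(1,2,0) retry=(0,0,0)
9 | T1 CAS | counter=10 r=(9,8,9) succ=(2,2,0) retry=(0,0,0)
10 | T1 LOAD | counter=10 r=(10,8,9) succ=(2,2,0) retry=(0,0,0)
11 | T3 CAS | counter=10 r=(10,8,9) succ=(2,2,0) retry=(0,0,1)
12 | T3 LOAD | counter=10 r=(10,8,10) succ=(2,2,0) retry=(0,0,1)
13 | T3 CAS | counter=11 r=(10,8,10) succ=(2,2,1) retry=(0,0,1)
14 | T3 LOAD | counter=11 r=(10,8,11) succ=(2,2,1) retry=(0,0,1)
15 | T1 CAS | counter=11 r=(10,8,11) succ=(2,2,1) retry=(1,0,1)
16 | T3 CAS | counter=12 r=(10,8,11) succ=(2,2,2) retry=(1,0,1)

counter=12 r=(10,8,11) succ=(2,2,2) retry=(1,0,1)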